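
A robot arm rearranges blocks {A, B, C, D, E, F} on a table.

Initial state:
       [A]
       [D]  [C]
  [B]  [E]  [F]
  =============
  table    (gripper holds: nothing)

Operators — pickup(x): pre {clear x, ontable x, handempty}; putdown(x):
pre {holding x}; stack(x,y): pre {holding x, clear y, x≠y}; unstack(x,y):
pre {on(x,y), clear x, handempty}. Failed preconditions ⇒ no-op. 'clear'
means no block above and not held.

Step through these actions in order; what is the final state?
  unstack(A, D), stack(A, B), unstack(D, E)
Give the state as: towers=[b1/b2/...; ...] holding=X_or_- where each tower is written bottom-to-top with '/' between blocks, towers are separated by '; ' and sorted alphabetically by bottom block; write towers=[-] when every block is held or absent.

towers=[B/A; E; F/C] holding=D

step 1 (unstack(A, D)): towers=[B; E/D; F/C] holding=A
step 2 (stack(A, B)): towers=[B/A; E/D; F/C] holding=-
step 3 (unstack(D, E)): towers=[B/A; E; F/C] holding=D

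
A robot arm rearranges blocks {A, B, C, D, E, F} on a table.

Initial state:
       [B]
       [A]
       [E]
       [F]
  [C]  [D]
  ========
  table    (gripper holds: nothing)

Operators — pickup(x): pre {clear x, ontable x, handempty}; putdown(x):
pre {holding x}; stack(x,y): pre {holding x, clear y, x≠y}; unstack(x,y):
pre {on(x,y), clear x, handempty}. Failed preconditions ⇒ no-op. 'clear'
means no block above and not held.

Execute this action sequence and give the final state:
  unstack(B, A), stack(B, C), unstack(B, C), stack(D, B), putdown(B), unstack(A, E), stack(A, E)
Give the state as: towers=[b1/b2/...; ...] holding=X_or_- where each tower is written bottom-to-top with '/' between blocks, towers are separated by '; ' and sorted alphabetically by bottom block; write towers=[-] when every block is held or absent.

towers=[B; C; D/F/E/A] holding=-

step 1 (unstack(B, A)): towers=[C; D/F/E/A] holding=B
step 2 (stack(B, C)): towers=[C/B; D/F/E/A] holding=-
step 3 (unstack(B, C)): towers=[C; D/F/E/A] holding=B
step 4 (stack(D, B)) [no-op]: towers=[C; D/F/E/A] holding=B
step 5 (putdown(B)): towers=[B; C; D/F/E/A] holding=-
step 6 (unstack(A, E)): towers=[B; C; D/F/E] holding=A
step 7 (stack(A, E)): towers=[B; C; D/F/E/A] holding=-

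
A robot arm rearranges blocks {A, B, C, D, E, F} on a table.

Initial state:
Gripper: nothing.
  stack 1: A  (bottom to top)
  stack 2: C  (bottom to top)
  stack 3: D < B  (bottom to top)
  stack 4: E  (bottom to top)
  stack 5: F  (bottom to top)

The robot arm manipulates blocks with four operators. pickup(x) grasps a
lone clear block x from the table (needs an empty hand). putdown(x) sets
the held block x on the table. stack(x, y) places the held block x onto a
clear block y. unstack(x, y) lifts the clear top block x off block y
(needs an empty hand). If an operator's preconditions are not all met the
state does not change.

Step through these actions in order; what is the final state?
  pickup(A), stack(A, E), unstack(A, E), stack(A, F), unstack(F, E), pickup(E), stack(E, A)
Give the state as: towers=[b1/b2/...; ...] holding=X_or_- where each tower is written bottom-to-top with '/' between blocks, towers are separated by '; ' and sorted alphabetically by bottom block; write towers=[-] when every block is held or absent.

step 1 (pickup(A)): towers=[C; D/B; E; F] holding=A
step 2 (stack(A, E)): towers=[C; D/B; E/A; F] holding=-
step 3 (unstack(A, E)): towers=[C; D/B; E; F] holding=A
step 4 (stack(A, F)): towers=[C; D/B; E; F/A] holding=-
step 5 (unstack(F, E)) [no-op]: towers=[C; D/B; E; F/A] holding=-
step 6 (pickup(E)): towers=[C; D/B; F/A] holding=E
step 7 (stack(E, A)): towers=[C; D/B; F/A/E] holding=-

towers=[C; D/B; F/A/E] holding=-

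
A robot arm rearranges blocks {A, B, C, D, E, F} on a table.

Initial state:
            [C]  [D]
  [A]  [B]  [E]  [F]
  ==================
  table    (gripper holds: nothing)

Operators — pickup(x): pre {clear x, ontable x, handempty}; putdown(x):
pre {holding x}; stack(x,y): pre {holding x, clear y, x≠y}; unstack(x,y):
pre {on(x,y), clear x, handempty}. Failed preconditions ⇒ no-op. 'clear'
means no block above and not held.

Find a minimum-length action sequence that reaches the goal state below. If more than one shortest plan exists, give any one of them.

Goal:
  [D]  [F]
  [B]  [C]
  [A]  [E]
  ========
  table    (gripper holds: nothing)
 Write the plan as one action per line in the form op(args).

pickup(B)
stack(B, A)
unstack(D, F)
stack(D, B)
pickup(F)
stack(F, C)

step 1 (pickup(B)): towers=[A; E/C; F/D] holding=B
step 2 (stack(B, A)): towers=[A/B; E/C; F/D] holding=-
step 3 (unstack(D, F)): towers=[A/B; E/C; F] holding=D
step 4 (stack(D, B)): towers=[A/B/D; E/C; F] holding=-
step 5 (pickup(F)): towers=[A/B/D; E/C] holding=F
step 6 (stack(F, C)): towers=[A/B/D; E/C/F] holding=-
goal check: towers=[A/B/D; E/C/F] holding=- — reached (length 6, optimal by BFS)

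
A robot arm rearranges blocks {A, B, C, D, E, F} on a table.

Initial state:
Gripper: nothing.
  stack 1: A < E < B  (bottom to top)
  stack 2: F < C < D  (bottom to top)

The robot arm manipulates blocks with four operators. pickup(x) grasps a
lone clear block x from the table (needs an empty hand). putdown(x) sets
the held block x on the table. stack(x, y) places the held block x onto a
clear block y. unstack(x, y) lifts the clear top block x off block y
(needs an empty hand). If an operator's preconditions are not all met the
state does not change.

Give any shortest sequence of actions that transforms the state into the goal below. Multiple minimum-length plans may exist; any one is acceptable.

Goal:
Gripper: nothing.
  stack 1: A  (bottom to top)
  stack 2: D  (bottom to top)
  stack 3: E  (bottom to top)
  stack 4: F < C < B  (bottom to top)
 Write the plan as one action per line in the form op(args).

step 1 (unstack(D, C)): towers=[A/E/B; F/C] holding=D
step 2 (putdown(D)): towers=[A/E/B; D; F/C] holding=-
step 3 (unstack(B, E)): towers=[A/E; D; F/C] holding=B
step 4 (stack(B, C)): towers=[A/E; D; F/C/B] holding=-
step 5 (unstack(E, A)): towers=[A; D; F/C/B] holding=E
step 6 (putdown(E)): towers=[A; D; E; F/C/B] holding=-
goal check: towers=[A; D; E; F/C/B] holding=- — reached (length 6, optimal by BFS)

unstack(D, C)
putdown(D)
unstack(B, E)
stack(B, C)
unstack(E, A)
putdown(E)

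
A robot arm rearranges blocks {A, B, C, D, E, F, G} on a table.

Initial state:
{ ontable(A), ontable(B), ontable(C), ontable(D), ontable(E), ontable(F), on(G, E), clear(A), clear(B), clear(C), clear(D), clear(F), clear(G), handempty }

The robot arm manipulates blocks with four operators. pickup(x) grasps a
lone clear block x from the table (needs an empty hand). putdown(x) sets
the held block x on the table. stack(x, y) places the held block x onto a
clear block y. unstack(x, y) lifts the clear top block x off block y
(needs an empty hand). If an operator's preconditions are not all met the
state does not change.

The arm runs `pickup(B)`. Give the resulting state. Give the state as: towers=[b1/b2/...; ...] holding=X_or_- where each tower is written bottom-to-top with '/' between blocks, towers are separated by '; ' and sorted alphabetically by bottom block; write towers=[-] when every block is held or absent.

before: towers=[A; B; C; D; E/G; F] holding=-
pre[pickup(B)]: clear(B) yes, ontable(B) yes, handempty yes
all met → apply pickup(B)
after:  towers=[A; C; D; E/G; F] holding=B

towers=[A; C; D; E/G; F] holding=B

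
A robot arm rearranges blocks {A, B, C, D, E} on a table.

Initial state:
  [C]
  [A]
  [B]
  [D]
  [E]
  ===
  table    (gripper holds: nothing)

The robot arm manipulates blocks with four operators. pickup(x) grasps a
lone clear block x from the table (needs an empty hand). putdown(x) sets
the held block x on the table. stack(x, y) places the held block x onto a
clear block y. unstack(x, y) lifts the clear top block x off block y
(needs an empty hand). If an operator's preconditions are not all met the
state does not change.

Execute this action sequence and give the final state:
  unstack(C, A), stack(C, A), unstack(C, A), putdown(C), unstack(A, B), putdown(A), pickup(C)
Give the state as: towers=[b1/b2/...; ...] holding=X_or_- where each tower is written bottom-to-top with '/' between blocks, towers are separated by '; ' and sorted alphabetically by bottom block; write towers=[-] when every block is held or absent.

step 1 (unstack(C, A)): towers=[E/D/B/A] holding=C
step 2 (stack(C, A)): towers=[E/D/B/A/C] holding=-
step 3 (unstack(C, A)): towers=[E/D/B/A] holding=C
step 4 (putdown(C)): towers=[C; E/D/B/A] holding=-
step 5 (unstack(A, B)): towers=[C; E/D/B] holding=A
step 6 (putdown(A)): towers=[A; C; E/D/B] holding=-
step 7 (pickup(C)): towers=[A; E/D/B] holding=C

towers=[A; E/D/B] holding=C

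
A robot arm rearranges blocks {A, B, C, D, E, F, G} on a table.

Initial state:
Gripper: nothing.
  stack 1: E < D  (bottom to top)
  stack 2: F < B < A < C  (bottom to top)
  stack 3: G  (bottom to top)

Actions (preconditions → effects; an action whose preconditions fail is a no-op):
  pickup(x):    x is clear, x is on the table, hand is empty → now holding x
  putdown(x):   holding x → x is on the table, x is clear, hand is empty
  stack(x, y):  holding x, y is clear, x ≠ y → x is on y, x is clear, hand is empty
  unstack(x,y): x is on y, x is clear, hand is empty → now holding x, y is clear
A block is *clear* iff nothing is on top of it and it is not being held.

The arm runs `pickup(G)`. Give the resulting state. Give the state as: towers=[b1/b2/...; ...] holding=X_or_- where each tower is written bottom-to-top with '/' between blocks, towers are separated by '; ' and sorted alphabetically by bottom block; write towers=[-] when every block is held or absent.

before: towers=[E/D; F/B/A/C; G] holding=-
pre[pickup(G)]: clear(G) yes, ontable(G) yes, handempty yes
all met → apply pickup(G)
after:  towers=[E/D; F/B/A/C] holding=G

towers=[E/D; F/B/A/C] holding=G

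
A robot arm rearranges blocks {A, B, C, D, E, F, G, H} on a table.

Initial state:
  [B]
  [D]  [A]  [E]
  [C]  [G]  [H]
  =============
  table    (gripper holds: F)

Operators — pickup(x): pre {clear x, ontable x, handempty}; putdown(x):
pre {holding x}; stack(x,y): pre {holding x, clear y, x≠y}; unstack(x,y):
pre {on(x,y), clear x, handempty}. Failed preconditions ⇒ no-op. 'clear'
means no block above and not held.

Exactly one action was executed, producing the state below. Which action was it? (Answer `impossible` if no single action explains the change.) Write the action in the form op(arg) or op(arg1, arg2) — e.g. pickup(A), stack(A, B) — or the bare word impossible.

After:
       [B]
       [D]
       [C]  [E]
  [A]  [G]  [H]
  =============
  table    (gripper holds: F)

impossible

target: towers=[A; G/C/D/B; H/E] holding=F
        putdown(F) → towers=[C/D/B; F; G/A; H/E] holding=-
       stack(F, A) → towers=[C/D/B; G/A/F; H/E] holding=-
       stack(F, E) → towers=[C/D/B; G/A; H/E/F] holding=-
       stack(F, B) → towers=[C/D/B/F; G/A; H/E] holding=-
none of the 4 applicable actions match → impossible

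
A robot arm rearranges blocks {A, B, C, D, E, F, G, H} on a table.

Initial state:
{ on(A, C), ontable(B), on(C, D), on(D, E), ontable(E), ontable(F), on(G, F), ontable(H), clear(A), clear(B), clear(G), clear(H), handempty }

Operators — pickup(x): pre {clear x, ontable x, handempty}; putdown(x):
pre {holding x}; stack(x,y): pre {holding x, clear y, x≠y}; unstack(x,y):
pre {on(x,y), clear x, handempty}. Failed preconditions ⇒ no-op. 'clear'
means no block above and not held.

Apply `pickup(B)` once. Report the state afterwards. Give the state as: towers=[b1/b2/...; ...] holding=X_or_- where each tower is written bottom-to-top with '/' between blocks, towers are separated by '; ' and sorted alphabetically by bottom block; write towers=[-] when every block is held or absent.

towers=[E/D/C/A; F/G; H] holding=B

before: towers=[B; E/D/C/A; F/G; H] holding=-
pre[pickup(B)]: clear(B) ✓, ontable(B) ✓, handempty ✓
all met → apply pickup(B)
after:  towers=[E/D/C/A; F/G; H] holding=B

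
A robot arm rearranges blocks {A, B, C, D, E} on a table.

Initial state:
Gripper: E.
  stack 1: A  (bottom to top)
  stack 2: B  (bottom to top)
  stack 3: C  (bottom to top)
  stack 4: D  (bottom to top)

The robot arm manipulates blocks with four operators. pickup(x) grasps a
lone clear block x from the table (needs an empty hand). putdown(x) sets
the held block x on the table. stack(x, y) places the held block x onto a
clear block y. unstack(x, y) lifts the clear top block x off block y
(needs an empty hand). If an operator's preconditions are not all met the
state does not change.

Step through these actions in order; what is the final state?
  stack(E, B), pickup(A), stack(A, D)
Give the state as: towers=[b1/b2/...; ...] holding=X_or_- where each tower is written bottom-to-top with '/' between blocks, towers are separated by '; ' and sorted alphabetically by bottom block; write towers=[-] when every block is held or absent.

towers=[B/E; C; D/A] holding=-

step 1 (stack(E, B)): towers=[A; B/E; C; D] holding=-
step 2 (pickup(A)): towers=[B/E; C; D] holding=A
step 3 (stack(A, D)): towers=[B/E; C; D/A] holding=-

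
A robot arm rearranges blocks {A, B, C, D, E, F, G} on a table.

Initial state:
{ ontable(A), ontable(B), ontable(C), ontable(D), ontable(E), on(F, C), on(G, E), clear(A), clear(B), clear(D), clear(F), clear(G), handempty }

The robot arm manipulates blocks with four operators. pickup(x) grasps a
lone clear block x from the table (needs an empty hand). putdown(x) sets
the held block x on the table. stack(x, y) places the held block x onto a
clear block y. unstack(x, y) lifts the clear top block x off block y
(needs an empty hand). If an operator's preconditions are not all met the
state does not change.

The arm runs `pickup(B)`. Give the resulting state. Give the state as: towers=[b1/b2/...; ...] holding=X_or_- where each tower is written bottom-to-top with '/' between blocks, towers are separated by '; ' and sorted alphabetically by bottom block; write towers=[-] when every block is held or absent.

towers=[A; C/F; D; E/G] holding=B

before: towers=[A; B; C/F; D; E/G] holding=-
pre[pickup(B)]: clear(B) ✓, ontable(B) ✓, handempty ✓
all met → apply pickup(B)
after:  towers=[A; C/F; D; E/G] holding=B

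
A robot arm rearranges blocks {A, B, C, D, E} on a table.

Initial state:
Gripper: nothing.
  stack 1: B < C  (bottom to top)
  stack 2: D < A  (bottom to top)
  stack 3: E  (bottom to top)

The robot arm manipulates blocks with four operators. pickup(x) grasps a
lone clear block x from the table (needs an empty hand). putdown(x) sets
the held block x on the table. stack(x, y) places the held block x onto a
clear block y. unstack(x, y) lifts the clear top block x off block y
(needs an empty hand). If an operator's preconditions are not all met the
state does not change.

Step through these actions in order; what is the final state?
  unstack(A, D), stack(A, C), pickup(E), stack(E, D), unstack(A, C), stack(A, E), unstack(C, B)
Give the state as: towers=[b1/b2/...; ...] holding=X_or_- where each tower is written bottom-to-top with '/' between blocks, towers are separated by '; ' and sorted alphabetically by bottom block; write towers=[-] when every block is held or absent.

towers=[B; D/E/A] holding=C

step 1 (unstack(A, D)): towers=[B/C; D; E] holding=A
step 2 (stack(A, C)): towers=[B/C/A; D; E] holding=-
step 3 (pickup(E)): towers=[B/C/A; D] holding=E
step 4 (stack(E, D)): towers=[B/C/A; D/E] holding=-
step 5 (unstack(A, C)): towers=[B/C; D/E] holding=A
step 6 (stack(A, E)): towers=[B/C; D/E/A] holding=-
step 7 (unstack(C, B)): towers=[B; D/E/A] holding=C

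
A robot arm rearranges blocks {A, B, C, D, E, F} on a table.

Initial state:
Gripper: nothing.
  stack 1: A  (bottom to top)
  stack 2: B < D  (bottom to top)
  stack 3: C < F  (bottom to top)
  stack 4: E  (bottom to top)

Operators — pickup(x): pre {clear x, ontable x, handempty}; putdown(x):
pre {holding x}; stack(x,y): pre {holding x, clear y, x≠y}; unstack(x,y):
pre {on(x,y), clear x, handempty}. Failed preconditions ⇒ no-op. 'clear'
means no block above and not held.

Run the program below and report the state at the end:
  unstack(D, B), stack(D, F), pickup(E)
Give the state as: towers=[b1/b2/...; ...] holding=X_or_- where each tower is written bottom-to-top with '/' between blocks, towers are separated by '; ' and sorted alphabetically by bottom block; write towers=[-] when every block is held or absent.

step 1 (unstack(D, B)): towers=[A; B; C/F; E] holding=D
step 2 (stack(D, F)): towers=[A; B; C/F/D; E] holding=-
step 3 (pickup(E)): towers=[A; B; C/F/D] holding=E

towers=[A; B; C/F/D] holding=E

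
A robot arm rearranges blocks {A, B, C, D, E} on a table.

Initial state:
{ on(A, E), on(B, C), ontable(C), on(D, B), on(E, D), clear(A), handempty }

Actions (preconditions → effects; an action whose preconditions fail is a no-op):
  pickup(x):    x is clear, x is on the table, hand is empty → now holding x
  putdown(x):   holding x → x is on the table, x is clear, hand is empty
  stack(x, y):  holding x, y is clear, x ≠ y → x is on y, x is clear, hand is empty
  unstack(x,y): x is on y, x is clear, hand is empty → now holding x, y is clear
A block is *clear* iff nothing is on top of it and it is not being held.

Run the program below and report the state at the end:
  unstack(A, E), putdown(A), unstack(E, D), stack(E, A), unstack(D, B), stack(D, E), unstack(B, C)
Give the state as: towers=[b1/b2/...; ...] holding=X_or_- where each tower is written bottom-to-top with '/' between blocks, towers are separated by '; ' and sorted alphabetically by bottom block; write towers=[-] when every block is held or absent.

step 1 (unstack(A, E)): towers=[C/B/D/E] holding=A
step 2 (putdown(A)): towers=[A; C/B/D/E] holding=-
step 3 (unstack(E, D)): towers=[A; C/B/D] holding=E
step 4 (stack(E, A)): towers=[A/E; C/B/D] holding=-
step 5 (unstack(D, B)): towers=[A/E; C/B] holding=D
step 6 (stack(D, E)): towers=[A/E/D; C/B] holding=-
step 7 (unstack(B, C)): towers=[A/E/D; C] holding=B

towers=[A/E/D; C] holding=B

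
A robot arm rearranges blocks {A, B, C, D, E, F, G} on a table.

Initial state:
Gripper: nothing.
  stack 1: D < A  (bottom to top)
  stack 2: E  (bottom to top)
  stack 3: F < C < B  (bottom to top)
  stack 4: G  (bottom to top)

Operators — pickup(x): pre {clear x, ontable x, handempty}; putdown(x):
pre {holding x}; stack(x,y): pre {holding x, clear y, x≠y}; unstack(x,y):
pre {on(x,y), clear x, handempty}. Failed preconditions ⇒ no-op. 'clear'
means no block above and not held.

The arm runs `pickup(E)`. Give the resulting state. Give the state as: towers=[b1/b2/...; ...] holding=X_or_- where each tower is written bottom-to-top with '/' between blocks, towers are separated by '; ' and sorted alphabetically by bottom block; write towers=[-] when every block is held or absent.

before: towers=[D/A; E; F/C/B; G] holding=-
pre[pickup(E)]: clear(E) ok, ontable(E) ok, handempty ok
all met → apply pickup(E)
after:  towers=[D/A; F/C/B; G] holding=E

towers=[D/A; F/C/B; G] holding=E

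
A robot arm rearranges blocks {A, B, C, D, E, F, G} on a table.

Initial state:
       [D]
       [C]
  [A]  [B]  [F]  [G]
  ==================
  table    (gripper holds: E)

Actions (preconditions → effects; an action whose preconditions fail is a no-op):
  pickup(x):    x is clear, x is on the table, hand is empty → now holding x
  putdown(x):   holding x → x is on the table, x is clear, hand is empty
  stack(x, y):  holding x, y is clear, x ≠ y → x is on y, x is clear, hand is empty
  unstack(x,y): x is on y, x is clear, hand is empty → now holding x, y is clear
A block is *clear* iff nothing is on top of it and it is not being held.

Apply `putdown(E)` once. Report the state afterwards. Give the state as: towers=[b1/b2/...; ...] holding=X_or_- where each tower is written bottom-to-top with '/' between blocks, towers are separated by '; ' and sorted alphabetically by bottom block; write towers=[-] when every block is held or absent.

before: towers=[A; B/C/D; F; G] holding=E
pre[putdown(E)]: holding(E) yes
all met → apply putdown(E)
after:  towers=[A; B/C/D; E; F; G] holding=-

towers=[A; B/C/D; E; F; G] holding=-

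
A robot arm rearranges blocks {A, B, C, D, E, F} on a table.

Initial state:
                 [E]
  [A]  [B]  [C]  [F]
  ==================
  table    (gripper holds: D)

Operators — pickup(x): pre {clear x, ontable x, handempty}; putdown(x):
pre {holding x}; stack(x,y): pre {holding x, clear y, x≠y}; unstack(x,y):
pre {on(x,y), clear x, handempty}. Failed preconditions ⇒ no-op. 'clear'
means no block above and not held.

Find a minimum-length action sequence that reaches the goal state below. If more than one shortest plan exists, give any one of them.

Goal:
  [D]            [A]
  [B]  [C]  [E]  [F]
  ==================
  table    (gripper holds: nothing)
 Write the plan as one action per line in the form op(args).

stack(D, B)
unstack(E, F)
putdown(E)
pickup(A)
stack(A, F)

step 1 (stack(D, B)): towers=[A; B/D; C; F/E] holding=-
step 2 (unstack(E, F)): towers=[A; B/D; C; F] holding=E
step 3 (putdown(E)): towers=[A; B/D; C; E; F] holding=-
step 4 (pickup(A)): towers=[B/D; C; E; F] holding=A
step 5 (stack(A, F)): towers=[B/D; C; E; F/A] holding=-
goal check: towers=[B/D; C; E; F/A] holding=- — reached (length 5, optimal by BFS)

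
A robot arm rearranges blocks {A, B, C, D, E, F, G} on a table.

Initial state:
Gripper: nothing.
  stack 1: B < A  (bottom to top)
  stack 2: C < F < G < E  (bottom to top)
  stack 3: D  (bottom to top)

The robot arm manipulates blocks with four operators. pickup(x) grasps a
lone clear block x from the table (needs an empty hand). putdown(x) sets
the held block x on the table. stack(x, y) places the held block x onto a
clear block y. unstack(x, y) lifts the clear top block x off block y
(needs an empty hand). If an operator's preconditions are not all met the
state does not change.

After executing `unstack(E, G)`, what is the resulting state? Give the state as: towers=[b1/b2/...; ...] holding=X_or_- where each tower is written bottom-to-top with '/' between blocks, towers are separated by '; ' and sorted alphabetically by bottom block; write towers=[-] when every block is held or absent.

towers=[B/A; C/F/G; D] holding=E

before: towers=[B/A; C/F/G/E; D] holding=-
pre[unstack(E, G)]: on(E,G) yes, clear(E) yes, handempty yes
all met → apply unstack(E, G)
after:  towers=[B/A; C/F/G; D] holding=E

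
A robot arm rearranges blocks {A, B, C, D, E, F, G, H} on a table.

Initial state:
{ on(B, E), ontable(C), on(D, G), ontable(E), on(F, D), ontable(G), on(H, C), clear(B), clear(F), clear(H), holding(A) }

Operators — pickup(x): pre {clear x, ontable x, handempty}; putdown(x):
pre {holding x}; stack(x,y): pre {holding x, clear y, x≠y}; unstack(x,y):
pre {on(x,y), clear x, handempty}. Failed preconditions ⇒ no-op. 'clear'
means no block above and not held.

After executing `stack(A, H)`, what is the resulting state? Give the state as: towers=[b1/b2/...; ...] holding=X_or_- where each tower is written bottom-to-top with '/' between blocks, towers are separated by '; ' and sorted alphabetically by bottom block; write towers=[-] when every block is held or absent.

towers=[C/H/A; E/B; G/D/F] holding=-

before: towers=[C/H; E/B; G/D/F] holding=A
pre[stack(A, H)]: holding(A) ok, clear(H) ok, A≠H ok
all met → apply stack(A, H)
after:  towers=[C/H/A; E/B; G/D/F] holding=-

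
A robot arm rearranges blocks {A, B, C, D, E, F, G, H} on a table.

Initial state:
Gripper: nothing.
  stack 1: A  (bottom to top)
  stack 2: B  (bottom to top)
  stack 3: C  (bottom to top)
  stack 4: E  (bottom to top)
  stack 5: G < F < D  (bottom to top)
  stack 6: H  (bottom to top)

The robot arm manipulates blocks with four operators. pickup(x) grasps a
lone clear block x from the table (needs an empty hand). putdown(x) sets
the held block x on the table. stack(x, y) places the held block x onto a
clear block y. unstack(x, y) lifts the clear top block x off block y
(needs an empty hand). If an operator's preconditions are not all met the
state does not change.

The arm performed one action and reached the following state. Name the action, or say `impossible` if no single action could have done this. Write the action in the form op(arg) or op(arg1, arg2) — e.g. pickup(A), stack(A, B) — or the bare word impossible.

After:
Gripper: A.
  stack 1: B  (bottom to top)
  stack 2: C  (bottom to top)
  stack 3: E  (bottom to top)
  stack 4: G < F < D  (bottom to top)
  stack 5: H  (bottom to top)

pickup(A)

target: towers=[B; C; E; G/F/D; H] holding=A
         pickup(A) → towers=[B; C; E; G/F/D; H] holding=A  ← match
         pickup(E) → towers=[A; B; C; G/F/D; H] holding=E
         pickup(H) → towers=[A; B; C; E; G/F/D] holding=H
         pickup(B) → towers=[A; C; E; G/F/D; H] holding=B
     unstack(D, F) → towers=[A; B; C; E; G/F; H] holding=D
         pickup(C) → towers=[A; B; E; G/F/D; H] holding=C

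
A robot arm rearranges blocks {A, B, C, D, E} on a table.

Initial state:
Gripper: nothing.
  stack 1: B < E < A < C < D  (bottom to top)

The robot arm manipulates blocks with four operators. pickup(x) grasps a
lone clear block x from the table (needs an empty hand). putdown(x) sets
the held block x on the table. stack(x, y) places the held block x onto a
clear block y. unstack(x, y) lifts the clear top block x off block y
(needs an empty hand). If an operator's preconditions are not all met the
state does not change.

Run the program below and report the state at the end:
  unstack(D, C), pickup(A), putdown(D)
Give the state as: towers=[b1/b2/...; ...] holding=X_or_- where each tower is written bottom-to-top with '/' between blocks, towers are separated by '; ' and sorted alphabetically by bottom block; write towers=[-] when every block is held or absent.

towers=[B/E/A/C; D] holding=-

step 1 (unstack(D, C)): towers=[B/E/A/C] holding=D
step 2 (pickup(A)) [no-op]: towers=[B/E/A/C] holding=D
step 3 (putdown(D)): towers=[B/E/A/C; D] holding=-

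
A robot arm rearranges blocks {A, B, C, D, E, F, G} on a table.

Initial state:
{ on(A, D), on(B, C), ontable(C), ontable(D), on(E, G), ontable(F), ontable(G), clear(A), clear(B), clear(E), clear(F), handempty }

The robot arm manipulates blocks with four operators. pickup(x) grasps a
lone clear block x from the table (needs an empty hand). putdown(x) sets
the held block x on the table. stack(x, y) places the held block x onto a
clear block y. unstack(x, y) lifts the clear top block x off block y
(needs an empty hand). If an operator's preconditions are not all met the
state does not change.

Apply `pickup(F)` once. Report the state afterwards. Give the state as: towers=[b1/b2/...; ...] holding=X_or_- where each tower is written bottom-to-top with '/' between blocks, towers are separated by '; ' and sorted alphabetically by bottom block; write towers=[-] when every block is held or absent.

before: towers=[C/B; D/A; F; G/E] holding=-
pre[pickup(F)]: clear(F) ✓, ontable(F) ✓, handempty ✓
all met → apply pickup(F)
after:  towers=[C/B; D/A; G/E] holding=F

towers=[C/B; D/A; G/E] holding=F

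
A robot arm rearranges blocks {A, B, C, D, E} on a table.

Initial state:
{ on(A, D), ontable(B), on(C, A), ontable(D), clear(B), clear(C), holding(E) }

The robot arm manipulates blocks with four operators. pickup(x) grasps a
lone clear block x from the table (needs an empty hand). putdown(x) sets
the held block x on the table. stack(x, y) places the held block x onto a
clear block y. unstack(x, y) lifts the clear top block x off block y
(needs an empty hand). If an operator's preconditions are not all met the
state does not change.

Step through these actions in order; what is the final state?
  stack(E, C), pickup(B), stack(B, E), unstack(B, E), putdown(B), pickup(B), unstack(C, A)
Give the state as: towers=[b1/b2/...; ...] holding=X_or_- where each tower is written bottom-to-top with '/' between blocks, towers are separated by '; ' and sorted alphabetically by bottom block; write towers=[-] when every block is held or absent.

towers=[D/A/C/E] holding=B

step 1 (stack(E, C)): towers=[B; D/A/C/E] holding=-
step 2 (pickup(B)): towers=[D/A/C/E] holding=B
step 3 (stack(B, E)): towers=[D/A/C/E/B] holding=-
step 4 (unstack(B, E)): towers=[D/A/C/E] holding=B
step 5 (putdown(B)): towers=[B; D/A/C/E] holding=-
step 6 (pickup(B)): towers=[D/A/C/E] holding=B
step 7 (unstack(C, A)) [no-op]: towers=[D/A/C/E] holding=B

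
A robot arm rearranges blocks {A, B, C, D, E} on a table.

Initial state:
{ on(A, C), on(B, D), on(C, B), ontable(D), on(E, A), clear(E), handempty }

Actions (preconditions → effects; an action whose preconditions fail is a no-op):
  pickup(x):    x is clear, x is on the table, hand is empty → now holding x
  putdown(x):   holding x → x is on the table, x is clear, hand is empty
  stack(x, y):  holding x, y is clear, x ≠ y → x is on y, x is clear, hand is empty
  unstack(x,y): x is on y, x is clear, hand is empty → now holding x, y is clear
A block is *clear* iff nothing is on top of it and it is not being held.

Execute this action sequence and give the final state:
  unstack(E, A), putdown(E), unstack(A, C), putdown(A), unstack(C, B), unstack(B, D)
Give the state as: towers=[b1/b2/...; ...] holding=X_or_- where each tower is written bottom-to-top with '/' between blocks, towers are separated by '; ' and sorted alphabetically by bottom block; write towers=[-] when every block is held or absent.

towers=[A; D/B; E] holding=C

step 1 (unstack(E, A)): towers=[D/B/C/A] holding=E
step 2 (putdown(E)): towers=[D/B/C/A; E] holding=-
step 3 (unstack(A, C)): towers=[D/B/C; E] holding=A
step 4 (putdown(A)): towers=[A; D/B/C; E] holding=-
step 5 (unstack(C, B)): towers=[A; D/B; E] holding=C
step 6 (unstack(B, D)) [no-op]: towers=[A; D/B; E] holding=C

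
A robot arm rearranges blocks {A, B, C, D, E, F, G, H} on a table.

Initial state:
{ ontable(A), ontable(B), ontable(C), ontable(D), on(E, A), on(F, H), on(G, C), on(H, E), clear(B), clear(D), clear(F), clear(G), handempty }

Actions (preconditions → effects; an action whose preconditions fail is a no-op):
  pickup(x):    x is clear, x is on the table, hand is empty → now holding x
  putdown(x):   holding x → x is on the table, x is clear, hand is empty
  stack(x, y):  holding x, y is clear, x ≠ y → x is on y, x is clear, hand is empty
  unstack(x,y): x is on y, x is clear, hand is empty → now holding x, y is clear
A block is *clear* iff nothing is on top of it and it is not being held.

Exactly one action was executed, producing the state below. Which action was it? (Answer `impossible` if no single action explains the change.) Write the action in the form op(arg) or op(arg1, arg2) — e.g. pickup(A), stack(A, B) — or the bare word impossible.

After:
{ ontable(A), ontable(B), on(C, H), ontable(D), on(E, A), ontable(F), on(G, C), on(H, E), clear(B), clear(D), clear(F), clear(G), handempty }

impossible

target: towers=[A/E/H/C/G; B; D; F] holding=-
     unstack(G, C) → towers=[A/E/H/F; B; C; D] holding=G
         pickup(B) → towers=[A/E/H/F; C/G; D] holding=B
     unstack(F, H) → towers=[A/E/H; B; C/G; D] holding=F
         pickup(D) → towers=[A/E/H/F; B; C/G] holding=D
none of the 4 applicable actions match → impossible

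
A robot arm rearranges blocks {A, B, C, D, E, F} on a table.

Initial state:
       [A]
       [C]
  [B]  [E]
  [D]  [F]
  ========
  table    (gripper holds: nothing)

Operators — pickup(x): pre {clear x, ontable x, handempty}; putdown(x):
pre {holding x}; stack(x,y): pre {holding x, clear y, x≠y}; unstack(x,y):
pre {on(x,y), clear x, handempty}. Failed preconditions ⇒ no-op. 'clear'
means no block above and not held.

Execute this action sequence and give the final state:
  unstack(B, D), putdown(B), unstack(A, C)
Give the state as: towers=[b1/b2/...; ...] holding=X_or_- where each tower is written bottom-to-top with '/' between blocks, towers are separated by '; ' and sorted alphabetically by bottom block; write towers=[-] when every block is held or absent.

step 1 (unstack(B, D)): towers=[D; F/E/C/A] holding=B
step 2 (putdown(B)): towers=[B; D; F/E/C/A] holding=-
step 3 (unstack(A, C)): towers=[B; D; F/E/C] holding=A

towers=[B; D; F/E/C] holding=A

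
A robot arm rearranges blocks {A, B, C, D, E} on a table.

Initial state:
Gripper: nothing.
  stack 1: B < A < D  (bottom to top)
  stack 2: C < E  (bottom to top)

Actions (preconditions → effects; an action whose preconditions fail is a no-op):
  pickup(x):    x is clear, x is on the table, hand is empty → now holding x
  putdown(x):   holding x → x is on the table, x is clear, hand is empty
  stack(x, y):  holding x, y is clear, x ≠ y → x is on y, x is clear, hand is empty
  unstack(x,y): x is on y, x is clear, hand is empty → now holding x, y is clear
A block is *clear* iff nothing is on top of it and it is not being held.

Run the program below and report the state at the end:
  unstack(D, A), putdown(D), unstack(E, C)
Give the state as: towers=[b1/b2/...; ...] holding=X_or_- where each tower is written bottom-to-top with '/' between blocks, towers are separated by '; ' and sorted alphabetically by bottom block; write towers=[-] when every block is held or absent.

step 1 (unstack(D, A)): towers=[B/A; C/E] holding=D
step 2 (putdown(D)): towers=[B/A; C/E; D] holding=-
step 3 (unstack(E, C)): towers=[B/A; C; D] holding=E

towers=[B/A; C; D] holding=E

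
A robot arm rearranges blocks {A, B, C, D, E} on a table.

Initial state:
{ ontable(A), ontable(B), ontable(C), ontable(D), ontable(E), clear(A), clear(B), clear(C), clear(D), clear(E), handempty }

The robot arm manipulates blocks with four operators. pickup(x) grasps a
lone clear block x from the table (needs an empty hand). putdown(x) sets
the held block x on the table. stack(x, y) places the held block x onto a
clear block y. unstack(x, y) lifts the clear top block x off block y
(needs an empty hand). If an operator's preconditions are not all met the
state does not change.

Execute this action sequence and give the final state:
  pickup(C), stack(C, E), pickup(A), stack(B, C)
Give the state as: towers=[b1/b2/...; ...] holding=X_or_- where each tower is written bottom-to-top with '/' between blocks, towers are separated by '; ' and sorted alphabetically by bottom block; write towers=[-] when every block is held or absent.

step 1 (pickup(C)): towers=[A; B; D; E] holding=C
step 2 (stack(C, E)): towers=[A; B; D; E/C] holding=-
step 3 (pickup(A)): towers=[B; D; E/C] holding=A
step 4 (stack(B, C)) [no-op]: towers=[B; D; E/C] holding=A

towers=[B; D; E/C] holding=A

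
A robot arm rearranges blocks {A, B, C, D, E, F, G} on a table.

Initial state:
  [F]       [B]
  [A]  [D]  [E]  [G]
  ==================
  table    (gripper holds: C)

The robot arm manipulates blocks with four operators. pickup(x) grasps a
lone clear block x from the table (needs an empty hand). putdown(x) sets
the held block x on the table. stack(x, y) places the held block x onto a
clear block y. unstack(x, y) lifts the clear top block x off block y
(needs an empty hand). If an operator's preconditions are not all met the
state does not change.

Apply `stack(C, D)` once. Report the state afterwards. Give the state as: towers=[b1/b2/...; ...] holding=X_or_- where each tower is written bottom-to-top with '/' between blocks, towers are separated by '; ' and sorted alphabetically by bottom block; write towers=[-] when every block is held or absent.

before: towers=[A/F; D; E/B; G] holding=C
pre[stack(C, D)]: holding(C) ok, clear(D) ok, C≠D ok
all met → apply stack(C, D)
after:  towers=[A/F; D/C; E/B; G] holding=-

towers=[A/F; D/C; E/B; G] holding=-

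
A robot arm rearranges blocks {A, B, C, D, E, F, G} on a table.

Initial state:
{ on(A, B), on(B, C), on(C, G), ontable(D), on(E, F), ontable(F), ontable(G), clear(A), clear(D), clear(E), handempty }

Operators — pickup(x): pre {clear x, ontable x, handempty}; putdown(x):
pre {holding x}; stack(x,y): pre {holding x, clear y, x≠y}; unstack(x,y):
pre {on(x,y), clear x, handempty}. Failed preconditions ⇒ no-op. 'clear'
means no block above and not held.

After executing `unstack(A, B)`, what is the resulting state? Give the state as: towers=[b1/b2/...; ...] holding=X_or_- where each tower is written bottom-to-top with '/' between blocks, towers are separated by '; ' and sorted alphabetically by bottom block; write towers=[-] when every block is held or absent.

towers=[D; F/E; G/C/B] holding=A

before: towers=[D; F/E; G/C/B/A] holding=-
pre[unstack(A, B)]: on(A,B) ok, clear(A) ok, handempty ok
all met → apply unstack(A, B)
after:  towers=[D; F/E; G/C/B] holding=A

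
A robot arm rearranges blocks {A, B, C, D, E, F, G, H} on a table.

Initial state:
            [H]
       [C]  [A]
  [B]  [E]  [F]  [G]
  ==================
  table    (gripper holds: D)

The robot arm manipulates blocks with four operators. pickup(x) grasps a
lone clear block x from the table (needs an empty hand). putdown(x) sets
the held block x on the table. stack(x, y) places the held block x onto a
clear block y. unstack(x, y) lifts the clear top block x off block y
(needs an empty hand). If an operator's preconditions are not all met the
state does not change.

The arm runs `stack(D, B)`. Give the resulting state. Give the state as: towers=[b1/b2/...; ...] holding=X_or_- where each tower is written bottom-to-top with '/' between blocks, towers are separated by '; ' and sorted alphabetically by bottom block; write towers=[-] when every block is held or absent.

before: towers=[B; E/C; F/A/H; G] holding=D
pre[stack(D, B)]: holding(D) ✓, clear(B) ✓, D≠B ✓
all met → apply stack(D, B)
after:  towers=[B/D; E/C; F/A/H; G] holding=-

towers=[B/D; E/C; F/A/H; G] holding=-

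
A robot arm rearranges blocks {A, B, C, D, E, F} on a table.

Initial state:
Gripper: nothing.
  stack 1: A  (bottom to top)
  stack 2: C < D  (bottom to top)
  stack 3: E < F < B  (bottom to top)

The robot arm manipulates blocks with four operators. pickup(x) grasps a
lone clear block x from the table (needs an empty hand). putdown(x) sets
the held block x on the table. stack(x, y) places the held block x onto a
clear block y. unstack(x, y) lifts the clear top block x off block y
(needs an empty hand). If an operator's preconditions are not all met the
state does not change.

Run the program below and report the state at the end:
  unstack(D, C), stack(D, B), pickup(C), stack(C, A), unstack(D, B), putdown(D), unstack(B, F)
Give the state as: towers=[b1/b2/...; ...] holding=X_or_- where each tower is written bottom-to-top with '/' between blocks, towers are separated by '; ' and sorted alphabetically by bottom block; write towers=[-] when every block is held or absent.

towers=[A/C; D; E/F] holding=B

step 1 (unstack(D, C)): towers=[A; C; E/F/B] holding=D
step 2 (stack(D, B)): towers=[A; C; E/F/B/D] holding=-
step 3 (pickup(C)): towers=[A; E/F/B/D] holding=C
step 4 (stack(C, A)): towers=[A/C; E/F/B/D] holding=-
step 5 (unstack(D, B)): towers=[A/C; E/F/B] holding=D
step 6 (putdown(D)): towers=[A/C; D; E/F/B] holding=-
step 7 (unstack(B, F)): towers=[A/C; D; E/F] holding=B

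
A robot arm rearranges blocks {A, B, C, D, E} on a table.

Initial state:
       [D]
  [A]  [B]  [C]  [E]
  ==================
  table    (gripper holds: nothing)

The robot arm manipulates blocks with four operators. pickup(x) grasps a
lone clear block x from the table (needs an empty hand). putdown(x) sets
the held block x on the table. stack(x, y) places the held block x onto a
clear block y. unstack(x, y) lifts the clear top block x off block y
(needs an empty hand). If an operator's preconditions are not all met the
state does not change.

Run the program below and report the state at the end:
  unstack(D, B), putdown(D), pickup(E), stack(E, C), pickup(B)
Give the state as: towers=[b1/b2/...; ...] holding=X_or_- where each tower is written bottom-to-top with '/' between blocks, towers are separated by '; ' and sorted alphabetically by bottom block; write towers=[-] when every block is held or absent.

step 1 (unstack(D, B)): towers=[A; B; C; E] holding=D
step 2 (putdown(D)): towers=[A; B; C; D; E] holding=-
step 3 (pickup(E)): towers=[A; B; C; D] holding=E
step 4 (stack(E, C)): towers=[A; B; C/E; D] holding=-
step 5 (pickup(B)): towers=[A; C/E; D] holding=B

towers=[A; C/E; D] holding=B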